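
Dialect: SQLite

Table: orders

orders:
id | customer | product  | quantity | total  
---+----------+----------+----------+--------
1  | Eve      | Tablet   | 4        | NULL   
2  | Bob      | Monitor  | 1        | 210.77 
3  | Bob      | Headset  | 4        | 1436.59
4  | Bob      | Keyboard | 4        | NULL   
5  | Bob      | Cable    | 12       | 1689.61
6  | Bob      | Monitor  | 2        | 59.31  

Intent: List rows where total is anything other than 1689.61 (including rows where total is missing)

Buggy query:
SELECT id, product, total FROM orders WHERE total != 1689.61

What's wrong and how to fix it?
Bug: 'total != 1689.61' is unknown when total is NULL, so NULL rows are silently excluded

Fix: Handle NULL separately with IS NULL alongside the inequality

Corrected query:
SELECT id, product, total FROM orders WHERE total != 1689.61 OR total IS NULL

Result:
id | product  | total  
---+----------+--------
1  | Tablet   | NULL   
2  | Monitor  | 210.77 
3  | Headset  | 1436.59
4  | Keyboard | NULL   
6  | Monitor  | 59.31  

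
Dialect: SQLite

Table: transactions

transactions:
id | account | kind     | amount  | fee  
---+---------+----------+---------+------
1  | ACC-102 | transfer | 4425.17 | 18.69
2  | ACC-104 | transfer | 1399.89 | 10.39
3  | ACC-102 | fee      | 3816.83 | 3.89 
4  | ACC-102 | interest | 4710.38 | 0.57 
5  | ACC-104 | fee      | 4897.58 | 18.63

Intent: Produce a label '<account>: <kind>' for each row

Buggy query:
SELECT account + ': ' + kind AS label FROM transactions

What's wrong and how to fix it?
Bug: '+' is numeric addition; on text columns SQLite converts them to 0 instead of concatenating

Fix: Replace + with || to concatenate text

Corrected query:
SELECT account || ': ' || kind AS label FROM transactions

Result:
label            
-----------------
ACC-102: transfer
ACC-104: transfer
ACC-102: fee     
ACC-102: interest
ACC-104: fee     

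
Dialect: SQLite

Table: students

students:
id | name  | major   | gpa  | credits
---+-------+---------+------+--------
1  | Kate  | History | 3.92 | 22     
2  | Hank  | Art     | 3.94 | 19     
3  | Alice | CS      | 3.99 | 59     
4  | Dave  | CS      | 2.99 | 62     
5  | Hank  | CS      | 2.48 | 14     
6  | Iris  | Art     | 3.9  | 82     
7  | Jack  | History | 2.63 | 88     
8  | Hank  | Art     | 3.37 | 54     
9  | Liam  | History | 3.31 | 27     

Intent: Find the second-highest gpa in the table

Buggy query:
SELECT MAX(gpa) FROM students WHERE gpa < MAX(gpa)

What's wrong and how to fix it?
Bug: MAX(gpa) on the right of the comparison is an aggregate-in-WHERE error

Fix: Compute the overall MAX in a subquery, then take MAX of rows below it

Corrected query:
SELECT MAX(gpa) FROM students WHERE gpa < (SELECT MAX(gpa) FROM students)

Result:
MAX(gpa)
--------
3.94    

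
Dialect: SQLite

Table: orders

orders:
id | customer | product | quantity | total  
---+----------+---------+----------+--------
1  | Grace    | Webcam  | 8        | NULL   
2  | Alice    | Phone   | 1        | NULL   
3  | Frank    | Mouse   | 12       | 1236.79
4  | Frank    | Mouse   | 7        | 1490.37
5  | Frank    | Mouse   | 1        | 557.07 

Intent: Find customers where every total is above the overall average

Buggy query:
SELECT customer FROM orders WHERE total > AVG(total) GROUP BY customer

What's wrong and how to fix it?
Bug: WHERE evaluates per row before aggregation, so AVG() is unavailable

Fix: Compute the overall average in a scalar subquery and compare each group's MIN against it in HAVING

Corrected query:
SELECT customer FROM orders GROUP BY customer HAVING MIN(total) > (SELECT AVG(total) FROM orders)

Result:
(no rows)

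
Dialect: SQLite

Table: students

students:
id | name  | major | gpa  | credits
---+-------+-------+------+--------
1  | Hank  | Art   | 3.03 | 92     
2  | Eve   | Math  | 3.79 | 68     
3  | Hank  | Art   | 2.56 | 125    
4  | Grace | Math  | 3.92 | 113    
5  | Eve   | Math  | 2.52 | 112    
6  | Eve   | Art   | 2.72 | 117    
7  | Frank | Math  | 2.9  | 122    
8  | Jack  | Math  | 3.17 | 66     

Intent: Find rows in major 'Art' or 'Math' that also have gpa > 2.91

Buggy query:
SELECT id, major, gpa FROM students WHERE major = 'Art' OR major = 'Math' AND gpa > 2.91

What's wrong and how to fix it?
Bug: Without parentheses, AND is evaluated before OR, so the gpa filter only applies to the 'Math' branch

Fix: Add parentheses around the OR so the AND applies to both alternatives

Corrected query:
SELECT id, major, gpa FROM students WHERE (major = 'Art' OR major = 'Math') AND gpa > 2.91

Result:
id | major | gpa 
---+-------+-----
1  | Art   | 3.03
2  | Math  | 3.79
4  | Math  | 3.92
8  | Math  | 3.17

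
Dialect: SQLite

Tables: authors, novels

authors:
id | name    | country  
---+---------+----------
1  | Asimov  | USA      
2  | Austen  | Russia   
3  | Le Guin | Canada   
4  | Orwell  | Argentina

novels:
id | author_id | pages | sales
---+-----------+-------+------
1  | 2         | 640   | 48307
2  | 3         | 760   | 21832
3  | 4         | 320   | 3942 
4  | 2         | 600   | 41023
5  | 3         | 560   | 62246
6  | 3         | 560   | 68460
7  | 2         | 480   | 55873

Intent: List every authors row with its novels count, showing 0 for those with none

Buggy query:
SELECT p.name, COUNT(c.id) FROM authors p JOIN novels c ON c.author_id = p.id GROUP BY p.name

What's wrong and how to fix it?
Bug: An inner join excludes parents with zero children

Fix: Use LEFT JOIN so parents without children still appear (COUNT(c.id) gives 0)

Corrected query:
SELECT p.name, COUNT(c.id) FROM authors p LEFT JOIN novels c ON c.author_id = p.id GROUP BY p.name

Result:
name    | COUNT(c.id)
--------+------------
Asimov  | 0          
Austen  | 3          
Le Guin | 3          
Orwell  | 1          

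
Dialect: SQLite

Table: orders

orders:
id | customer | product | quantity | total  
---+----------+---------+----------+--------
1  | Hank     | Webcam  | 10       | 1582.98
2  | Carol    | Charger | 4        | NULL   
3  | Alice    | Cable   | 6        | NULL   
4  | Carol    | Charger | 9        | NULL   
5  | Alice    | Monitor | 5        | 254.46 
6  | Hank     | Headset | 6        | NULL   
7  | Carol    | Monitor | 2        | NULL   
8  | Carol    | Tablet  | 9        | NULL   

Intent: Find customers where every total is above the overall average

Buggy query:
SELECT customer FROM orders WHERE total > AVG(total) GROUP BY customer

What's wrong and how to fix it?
Bug: AVG() is an aggregate; it can't sit directly in WHERE

Fix: Compute the overall average in a scalar subquery and compare each group's MIN against it in HAVING

Corrected query:
SELECT customer FROM orders GROUP BY customer HAVING MIN(total) > (SELECT AVG(total) FROM orders)

Result:
customer
--------
Hank    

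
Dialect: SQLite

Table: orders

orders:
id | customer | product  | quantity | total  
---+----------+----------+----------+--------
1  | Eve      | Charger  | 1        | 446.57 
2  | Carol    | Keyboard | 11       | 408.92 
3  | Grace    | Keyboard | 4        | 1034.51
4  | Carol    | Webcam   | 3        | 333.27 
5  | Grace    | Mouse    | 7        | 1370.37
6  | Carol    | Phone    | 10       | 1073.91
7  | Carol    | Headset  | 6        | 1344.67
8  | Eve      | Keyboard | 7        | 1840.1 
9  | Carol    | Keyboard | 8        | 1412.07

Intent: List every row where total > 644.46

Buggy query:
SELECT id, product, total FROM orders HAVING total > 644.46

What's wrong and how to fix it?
Bug: This is a non-aggregate query (no GROUP BY, no aggregates), so in SQLite the HAVING clause is invalid here; a row-level condition belongs in WHERE

Fix: Replace HAVING with WHERE since the condition applies to individual rows

Corrected query:
SELECT id, product, total FROM orders WHERE total > 644.46

Result:
id | product  | total  
---+----------+--------
3  | Keyboard | 1034.51
5  | Mouse    | 1370.37
6  | Phone    | 1073.91
7  | Headset  | 1344.67
8  | Keyboard | 1840.1 
9  | Keyboard | 1412.07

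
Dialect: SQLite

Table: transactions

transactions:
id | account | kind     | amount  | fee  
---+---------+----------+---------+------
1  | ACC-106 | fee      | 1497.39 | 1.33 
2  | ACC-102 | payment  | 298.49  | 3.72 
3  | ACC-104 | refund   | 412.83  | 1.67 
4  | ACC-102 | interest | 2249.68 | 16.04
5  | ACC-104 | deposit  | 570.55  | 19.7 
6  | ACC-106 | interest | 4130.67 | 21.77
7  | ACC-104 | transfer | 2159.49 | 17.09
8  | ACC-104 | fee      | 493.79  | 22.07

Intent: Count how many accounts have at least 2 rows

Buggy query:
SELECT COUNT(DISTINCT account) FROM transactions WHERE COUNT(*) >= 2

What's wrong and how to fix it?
Bug: COUNT(*) cannot appear in WHERE; the per-group count doesn't exist yet

Fix: Group first with HAVING COUNT(*) >= 2, then COUNT the resulting groups

Corrected query:
SELECT COUNT(*) FROM (SELECT account FROM transactions GROUP BY account HAVING COUNT(*) >= 2)

Result:
COUNT(*)
--------
3       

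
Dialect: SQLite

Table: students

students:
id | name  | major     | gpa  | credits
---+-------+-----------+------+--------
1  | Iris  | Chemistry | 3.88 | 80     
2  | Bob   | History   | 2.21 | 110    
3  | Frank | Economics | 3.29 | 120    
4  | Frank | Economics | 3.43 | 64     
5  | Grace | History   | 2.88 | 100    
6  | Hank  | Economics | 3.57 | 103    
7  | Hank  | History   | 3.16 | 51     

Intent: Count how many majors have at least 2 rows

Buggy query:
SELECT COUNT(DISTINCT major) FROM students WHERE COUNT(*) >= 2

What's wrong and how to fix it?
Bug: COUNT(*) cannot appear in WHERE; the per-group count doesn't exist yet

Fix: Use a subquery that GROUPs and filters with HAVING, then count its rows

Corrected query:
SELECT COUNT(*) FROM (SELECT major FROM students GROUP BY major HAVING COUNT(*) >= 2)

Result:
COUNT(*)
--------
2       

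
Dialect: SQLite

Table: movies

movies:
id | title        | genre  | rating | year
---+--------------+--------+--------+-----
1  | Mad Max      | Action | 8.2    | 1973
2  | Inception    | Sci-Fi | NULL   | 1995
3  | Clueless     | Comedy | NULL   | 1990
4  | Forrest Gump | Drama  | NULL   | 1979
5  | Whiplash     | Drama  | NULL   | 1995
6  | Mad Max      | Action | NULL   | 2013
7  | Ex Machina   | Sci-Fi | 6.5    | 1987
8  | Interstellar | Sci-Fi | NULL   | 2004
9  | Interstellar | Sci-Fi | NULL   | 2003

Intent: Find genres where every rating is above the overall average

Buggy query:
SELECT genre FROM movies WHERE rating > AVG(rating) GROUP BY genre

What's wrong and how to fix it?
Bug: WHERE evaluates per row before aggregation, so AVG() is unavailable

Fix: Compute the overall average in a scalar subquery and compare each group's MIN against it in HAVING

Corrected query:
SELECT genre FROM movies GROUP BY genre HAVING MIN(rating) > (SELECT AVG(rating) FROM movies)

Result:
genre 
------
Action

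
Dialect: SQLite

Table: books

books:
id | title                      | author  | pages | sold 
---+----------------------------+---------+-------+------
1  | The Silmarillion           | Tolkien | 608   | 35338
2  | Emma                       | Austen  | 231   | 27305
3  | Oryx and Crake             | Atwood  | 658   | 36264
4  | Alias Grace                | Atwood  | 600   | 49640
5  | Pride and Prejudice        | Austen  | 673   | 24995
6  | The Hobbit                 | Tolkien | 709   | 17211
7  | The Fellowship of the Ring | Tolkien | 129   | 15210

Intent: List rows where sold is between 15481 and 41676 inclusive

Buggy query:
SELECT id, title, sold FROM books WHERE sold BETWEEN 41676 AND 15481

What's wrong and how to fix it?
Bug: The bounds are reversed; BETWEEN a AND b requires a <= b to match anything

Fix: Swap the bounds so the smaller value comes first

Corrected query:
SELECT id, title, sold FROM books WHERE sold BETWEEN 15481 AND 41676

Result:
id | title               | sold 
---+---------------------+------
1  | The Silmarillion    | 35338
2  | Emma                | 27305
3  | Oryx and Crake      | 36264
5  | Pride and Prejudice | 24995
6  | The Hobbit          | 17211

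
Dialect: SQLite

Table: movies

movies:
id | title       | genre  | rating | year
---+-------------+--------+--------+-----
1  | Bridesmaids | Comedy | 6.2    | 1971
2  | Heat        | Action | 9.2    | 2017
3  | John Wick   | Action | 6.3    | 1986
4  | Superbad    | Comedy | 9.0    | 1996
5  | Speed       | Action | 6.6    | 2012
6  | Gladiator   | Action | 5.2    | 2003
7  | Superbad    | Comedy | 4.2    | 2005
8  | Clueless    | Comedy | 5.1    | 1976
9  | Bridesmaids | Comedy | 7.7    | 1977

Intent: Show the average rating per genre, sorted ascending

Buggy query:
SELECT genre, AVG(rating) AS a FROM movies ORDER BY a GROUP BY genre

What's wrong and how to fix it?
Bug: GROUP BY must precede ORDER BY

Fix: Reorder: SELECT … FROM … GROUP BY … ORDER BY …

Corrected query:
SELECT genre, AVG(rating) AS a FROM movies GROUP BY genre ORDER BY a

Result:
genre  | a    
-------+------
Comedy | 6.44 
Action | 6.825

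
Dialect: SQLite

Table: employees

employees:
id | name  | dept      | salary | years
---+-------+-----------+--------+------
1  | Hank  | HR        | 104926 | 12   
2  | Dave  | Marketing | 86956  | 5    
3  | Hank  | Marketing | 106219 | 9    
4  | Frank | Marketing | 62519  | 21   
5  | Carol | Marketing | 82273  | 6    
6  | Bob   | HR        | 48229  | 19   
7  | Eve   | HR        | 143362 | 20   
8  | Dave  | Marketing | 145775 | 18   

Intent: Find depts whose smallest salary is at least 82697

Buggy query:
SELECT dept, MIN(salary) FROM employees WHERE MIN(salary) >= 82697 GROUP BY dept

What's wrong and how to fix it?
Bug: Aggregates like MIN are computed per group after WHERE runs

Fix: Replace WHERE with HAVING after the GROUP BY

Corrected query:
SELECT dept, MIN(salary) FROM employees GROUP BY dept HAVING MIN(salary) >= 82697

Result:
(no rows)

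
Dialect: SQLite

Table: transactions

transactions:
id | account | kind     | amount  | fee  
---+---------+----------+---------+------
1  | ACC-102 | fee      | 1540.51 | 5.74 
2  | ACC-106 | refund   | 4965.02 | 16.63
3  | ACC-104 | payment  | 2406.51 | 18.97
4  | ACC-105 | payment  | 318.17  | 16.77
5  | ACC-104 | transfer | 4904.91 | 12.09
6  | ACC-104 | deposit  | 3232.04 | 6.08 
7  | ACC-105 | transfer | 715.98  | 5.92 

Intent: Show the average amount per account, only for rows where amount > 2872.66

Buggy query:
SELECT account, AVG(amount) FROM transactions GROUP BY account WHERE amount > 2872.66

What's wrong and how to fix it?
Bug: WHERE cannot follow GROUP BY

Fix: Place WHERE between FROM and GROUP BY

Corrected query:
SELECT account, AVG(amount) FROM transactions WHERE amount > 2872.66 GROUP BY account

Result:
account | AVG(amount)
--------+------------
ACC-104 | 4068.475   
ACC-106 | 4965.02    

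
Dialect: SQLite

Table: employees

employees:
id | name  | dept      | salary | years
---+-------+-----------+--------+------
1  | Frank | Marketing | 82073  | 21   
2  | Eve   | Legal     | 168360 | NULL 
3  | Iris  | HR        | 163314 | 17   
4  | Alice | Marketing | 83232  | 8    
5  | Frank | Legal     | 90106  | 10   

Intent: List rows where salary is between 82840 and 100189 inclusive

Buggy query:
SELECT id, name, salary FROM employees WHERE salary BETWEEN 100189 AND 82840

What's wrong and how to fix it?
Bug: BETWEEN expects the lower bound first; with 100189 AND 82840 the range is empty

Fix: Write BETWEEN 82840 AND 100189

Corrected query:
SELECT id, name, salary FROM employees WHERE salary BETWEEN 82840 AND 100189

Result:
id | name  | salary
---+-------+-------
4  | Alice | 83232 
5  | Frank | 90106 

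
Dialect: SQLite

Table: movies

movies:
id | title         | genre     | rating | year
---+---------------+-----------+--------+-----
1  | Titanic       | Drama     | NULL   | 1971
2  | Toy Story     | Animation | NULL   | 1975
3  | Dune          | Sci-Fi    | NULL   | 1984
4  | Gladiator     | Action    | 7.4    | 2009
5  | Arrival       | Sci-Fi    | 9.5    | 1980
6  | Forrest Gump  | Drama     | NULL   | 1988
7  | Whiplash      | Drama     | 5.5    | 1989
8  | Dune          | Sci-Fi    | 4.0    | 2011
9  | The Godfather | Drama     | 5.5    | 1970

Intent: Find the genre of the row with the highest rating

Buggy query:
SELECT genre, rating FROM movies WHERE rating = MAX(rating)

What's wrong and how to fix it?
Bug: WHERE is evaluated per row; an aggregate over the whole table isn't defined there

Fix: Use a subquery: WHERE rating = (SELECT MAX(rating) FROM movies)

Corrected query:
SELECT genre, rating FROM movies WHERE rating = (SELECT MAX(rating) FROM movies)

Result:
genre  | rating
-------+-------
Sci-Fi | 9.5   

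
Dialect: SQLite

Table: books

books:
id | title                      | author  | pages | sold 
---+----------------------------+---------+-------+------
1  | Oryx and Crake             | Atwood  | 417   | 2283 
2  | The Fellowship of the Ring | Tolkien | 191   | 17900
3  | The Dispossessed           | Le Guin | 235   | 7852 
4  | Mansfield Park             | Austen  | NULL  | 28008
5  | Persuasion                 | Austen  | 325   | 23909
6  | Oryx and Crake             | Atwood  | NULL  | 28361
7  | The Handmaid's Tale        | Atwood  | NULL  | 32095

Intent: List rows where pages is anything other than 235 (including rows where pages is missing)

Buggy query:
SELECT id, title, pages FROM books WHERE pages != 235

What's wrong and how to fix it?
Bug: Inequality against NULL is unknown, not true; rows with NULL are dropped

Fix: Add an explicit OR pages IS NULL to include the missing-value rows

Corrected query:
SELECT id, title, pages FROM books WHERE pages != 235 OR pages IS NULL

Result:
id | title                      | pages
---+----------------------------+------
1  | Oryx and Crake             | 417  
2  | The Fellowship of the Ring | 191  
4  | Mansfield Park             | NULL 
5  | Persuasion                 | 325  
6  | Oryx and Crake             | NULL 
7  | The Handmaid's Tale        | NULL 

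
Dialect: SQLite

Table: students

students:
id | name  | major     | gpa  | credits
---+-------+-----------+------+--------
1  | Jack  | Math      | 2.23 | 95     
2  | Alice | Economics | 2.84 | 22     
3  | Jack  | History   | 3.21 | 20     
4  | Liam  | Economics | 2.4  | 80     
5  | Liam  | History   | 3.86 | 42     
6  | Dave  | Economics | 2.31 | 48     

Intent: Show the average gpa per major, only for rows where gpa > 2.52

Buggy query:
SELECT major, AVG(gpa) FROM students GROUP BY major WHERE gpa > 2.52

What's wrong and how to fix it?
Bug: WHERE cannot follow GROUP BY

Fix: Move the WHERE clause before GROUP BY

Corrected query:
SELECT major, AVG(gpa) FROM students WHERE gpa > 2.52 GROUP BY major

Result:
major     | AVG(gpa)
----------+---------
Economics | 2.84    
History   | 3.535   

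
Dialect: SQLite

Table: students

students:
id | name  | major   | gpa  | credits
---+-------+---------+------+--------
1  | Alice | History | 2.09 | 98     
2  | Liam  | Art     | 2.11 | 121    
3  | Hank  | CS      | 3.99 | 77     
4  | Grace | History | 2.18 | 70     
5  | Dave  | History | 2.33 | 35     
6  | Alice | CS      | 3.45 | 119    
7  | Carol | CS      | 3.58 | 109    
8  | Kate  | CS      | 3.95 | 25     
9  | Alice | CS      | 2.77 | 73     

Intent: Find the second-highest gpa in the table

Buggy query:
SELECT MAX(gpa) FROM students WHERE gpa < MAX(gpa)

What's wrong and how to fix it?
Bug: The inner MAX is an aggregate inside WHERE, which is not allowed

Fix: Put the inner MAX in a scalar subquery

Corrected query:
SELECT MAX(gpa) FROM students WHERE gpa < (SELECT MAX(gpa) FROM students)

Result:
MAX(gpa)
--------
3.95    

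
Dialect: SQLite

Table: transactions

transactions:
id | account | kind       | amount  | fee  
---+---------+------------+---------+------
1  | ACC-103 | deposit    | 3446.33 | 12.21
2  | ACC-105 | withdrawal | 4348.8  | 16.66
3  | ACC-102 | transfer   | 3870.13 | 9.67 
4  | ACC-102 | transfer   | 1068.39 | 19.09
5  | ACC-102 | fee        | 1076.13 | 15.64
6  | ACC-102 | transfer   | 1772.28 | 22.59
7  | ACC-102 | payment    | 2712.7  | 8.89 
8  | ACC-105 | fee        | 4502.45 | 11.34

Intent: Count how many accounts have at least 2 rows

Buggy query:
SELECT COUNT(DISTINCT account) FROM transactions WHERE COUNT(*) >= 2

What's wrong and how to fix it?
Bug: COUNT(*) cannot appear in WHERE; the per-group count doesn't exist yet

Fix: Group first with HAVING COUNT(*) >= 2, then COUNT the resulting groups

Corrected query:
SELECT COUNT(*) FROM (SELECT account FROM transactions GROUP BY account HAVING COUNT(*) >= 2)

Result:
COUNT(*)
--------
2       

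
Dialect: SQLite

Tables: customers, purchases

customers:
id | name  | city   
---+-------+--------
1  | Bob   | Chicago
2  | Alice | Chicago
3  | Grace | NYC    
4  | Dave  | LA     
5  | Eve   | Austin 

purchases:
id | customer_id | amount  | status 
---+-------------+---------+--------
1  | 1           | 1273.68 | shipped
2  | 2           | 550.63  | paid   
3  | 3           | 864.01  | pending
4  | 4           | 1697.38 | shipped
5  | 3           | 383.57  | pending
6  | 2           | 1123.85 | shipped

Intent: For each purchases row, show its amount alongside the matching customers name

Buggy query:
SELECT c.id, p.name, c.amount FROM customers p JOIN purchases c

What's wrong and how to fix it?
Bug: JOIN with no ON clause produces a cartesian product; every purchases row pairs with every customers row

Fix: Specify the join condition linking the foreign key to the parent id

Corrected query:
SELECT c.id, p.name, c.amount FROM customers p JOIN purchases c ON c.customer_id = p.id

Result:
id | name  | amount 
---+-------+--------
1  | Bob   | 1273.68
2  | Alice | 550.63 
3  | Grace | 864.01 
4  | Dave  | 1697.38
5  | Grace | 383.57 
6  | Alice | 1123.85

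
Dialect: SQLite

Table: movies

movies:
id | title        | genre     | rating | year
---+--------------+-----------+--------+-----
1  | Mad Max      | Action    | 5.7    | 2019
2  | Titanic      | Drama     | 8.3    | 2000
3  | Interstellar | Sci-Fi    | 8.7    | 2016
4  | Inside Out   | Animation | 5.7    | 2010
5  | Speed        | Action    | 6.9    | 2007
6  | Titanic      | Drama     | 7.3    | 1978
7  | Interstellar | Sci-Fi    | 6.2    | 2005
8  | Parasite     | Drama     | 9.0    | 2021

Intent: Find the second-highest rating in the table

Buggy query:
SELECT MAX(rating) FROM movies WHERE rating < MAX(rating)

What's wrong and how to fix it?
Bug: The inner MAX is an aggregate inside WHERE, which is not allowed

Fix: Compute the overall MAX in a subquery, then take MAX of rows below it

Corrected query:
SELECT MAX(rating) FROM movies WHERE rating < (SELECT MAX(rating) FROM movies)

Result:
MAX(rating)
-----------
8.7        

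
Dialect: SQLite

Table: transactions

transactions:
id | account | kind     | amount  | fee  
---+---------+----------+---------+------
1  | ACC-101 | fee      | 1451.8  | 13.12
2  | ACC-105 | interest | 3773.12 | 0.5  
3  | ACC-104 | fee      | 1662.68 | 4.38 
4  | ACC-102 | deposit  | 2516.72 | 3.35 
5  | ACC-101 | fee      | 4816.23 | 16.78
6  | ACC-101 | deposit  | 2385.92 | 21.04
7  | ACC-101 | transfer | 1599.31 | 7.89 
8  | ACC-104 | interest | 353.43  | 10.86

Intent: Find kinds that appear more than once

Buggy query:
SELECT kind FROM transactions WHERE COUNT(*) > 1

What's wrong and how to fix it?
Bug: COUNT(*) is an aggregate and cannot be used in WHERE

Fix: GROUP BY kind, then filter groups with HAVING COUNT(*) > 1

Corrected query:
SELECT kind FROM transactions GROUP BY kind HAVING COUNT(*) > 1

Result:
kind    
--------
deposit 
fee     
interest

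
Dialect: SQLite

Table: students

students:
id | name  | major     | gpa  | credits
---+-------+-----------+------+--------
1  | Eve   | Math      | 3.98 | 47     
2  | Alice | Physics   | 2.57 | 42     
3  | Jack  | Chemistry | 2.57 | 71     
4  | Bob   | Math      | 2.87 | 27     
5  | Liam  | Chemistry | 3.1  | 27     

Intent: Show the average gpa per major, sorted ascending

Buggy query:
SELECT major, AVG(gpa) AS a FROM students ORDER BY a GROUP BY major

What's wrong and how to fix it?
Bug: ORDER BY appears before GROUP BY; SQL clause order requires GROUP BY first

Fix: Move ORDER BY to the end, after GROUP BY

Corrected query:
SELECT major, AVG(gpa) AS a FROM students GROUP BY major ORDER BY a

Result:
major     | a    
----------+------
Physics   | 2.57 
Chemistry | 2.835
Math      | 3.425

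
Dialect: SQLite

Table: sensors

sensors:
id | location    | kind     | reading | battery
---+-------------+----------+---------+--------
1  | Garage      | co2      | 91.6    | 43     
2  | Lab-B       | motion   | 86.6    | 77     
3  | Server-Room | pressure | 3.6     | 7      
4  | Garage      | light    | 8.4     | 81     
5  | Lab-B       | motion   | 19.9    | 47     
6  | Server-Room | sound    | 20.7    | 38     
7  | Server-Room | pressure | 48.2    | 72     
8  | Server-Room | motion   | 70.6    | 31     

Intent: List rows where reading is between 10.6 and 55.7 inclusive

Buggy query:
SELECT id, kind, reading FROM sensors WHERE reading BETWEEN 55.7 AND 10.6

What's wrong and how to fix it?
Bug: The bounds are reversed; BETWEEN a AND b requires a <= b to match anything

Fix: Write BETWEEN 10.6 AND 55.7

Corrected query:
SELECT id, kind, reading FROM sensors WHERE reading BETWEEN 10.6 AND 55.7

Result:
id | kind     | reading
---+----------+--------
5  | motion   | 19.9   
6  | sound    | 20.7   
7  | pressure | 48.2   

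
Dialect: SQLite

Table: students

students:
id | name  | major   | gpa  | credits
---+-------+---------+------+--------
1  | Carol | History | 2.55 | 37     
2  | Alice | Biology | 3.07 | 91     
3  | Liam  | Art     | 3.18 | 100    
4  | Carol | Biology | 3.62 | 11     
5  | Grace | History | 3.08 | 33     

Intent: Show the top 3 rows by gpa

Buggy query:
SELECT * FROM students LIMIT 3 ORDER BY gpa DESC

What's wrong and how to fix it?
Bug: LIMIT must come after ORDER BY

Fix: Sort with ORDER BY, then apply LIMIT

Corrected query:
SELECT * FROM students ORDER BY gpa DESC LIMIT 3

Result:
id | name  | major   | gpa  | credits
---+-------+---------+------+--------
4  | Carol | Biology | 3.62 | 11     
3  | Liam  | Art     | 3.18 | 100    
5  | Grace | History | 3.08 | 33     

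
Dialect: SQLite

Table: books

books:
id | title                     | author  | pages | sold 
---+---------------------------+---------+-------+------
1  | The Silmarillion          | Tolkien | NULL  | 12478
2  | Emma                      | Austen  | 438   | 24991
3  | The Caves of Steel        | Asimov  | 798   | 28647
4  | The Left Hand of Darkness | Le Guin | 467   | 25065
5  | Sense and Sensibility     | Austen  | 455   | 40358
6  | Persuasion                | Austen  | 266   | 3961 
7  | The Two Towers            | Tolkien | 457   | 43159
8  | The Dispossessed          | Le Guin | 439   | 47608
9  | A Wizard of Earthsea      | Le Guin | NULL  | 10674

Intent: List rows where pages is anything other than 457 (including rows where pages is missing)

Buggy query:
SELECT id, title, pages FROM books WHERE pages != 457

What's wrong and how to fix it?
Bug: 'pages != 457' is unknown when pages is NULL, so NULL rows are silently excluded

Fix: Handle NULL separately with IS NULL alongside the inequality

Corrected query:
SELECT id, title, pages FROM books WHERE pages != 457 OR pages IS NULL

Result:
id | title                     | pages
---+---------------------------+------
1  | The Silmarillion          | NULL 
2  | Emma                      | 438  
3  | The Caves of Steel        | 798  
4  | The Left Hand of Darkness | 467  
5  | Sense and Sensibility     | 455  
6  | Persuasion                | 266  
8  | The Dispossessed          | 439  
9  | A Wizard of Earthsea      | NULL 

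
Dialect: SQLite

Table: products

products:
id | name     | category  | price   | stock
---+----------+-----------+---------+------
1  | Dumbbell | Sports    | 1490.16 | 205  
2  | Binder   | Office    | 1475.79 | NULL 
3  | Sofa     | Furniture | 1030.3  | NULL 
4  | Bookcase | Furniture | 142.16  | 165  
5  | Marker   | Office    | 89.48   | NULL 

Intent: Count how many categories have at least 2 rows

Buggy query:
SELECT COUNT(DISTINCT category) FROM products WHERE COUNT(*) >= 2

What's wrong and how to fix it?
Bug: COUNT(*) cannot appear in WHERE; the per-group count doesn't exist yet

Fix: Use a subquery that GROUPs and filters with HAVING, then count its rows

Corrected query:
SELECT COUNT(*) FROM (SELECT category FROM products GROUP BY category HAVING COUNT(*) >= 2)

Result:
COUNT(*)
--------
2       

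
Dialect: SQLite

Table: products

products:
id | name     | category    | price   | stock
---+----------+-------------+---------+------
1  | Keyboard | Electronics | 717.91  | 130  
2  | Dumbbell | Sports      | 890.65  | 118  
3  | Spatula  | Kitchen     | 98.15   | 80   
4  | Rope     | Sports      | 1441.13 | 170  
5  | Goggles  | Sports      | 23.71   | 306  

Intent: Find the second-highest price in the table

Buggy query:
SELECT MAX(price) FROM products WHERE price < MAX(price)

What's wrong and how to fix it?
Bug: MAX(price) on the right of the comparison is an aggregate-in-WHERE error

Fix: Compute the overall MAX in a subquery, then take MAX of rows below it

Corrected query:
SELECT MAX(price) FROM products WHERE price < (SELECT MAX(price) FROM products)

Result:
MAX(price)
----------
890.65    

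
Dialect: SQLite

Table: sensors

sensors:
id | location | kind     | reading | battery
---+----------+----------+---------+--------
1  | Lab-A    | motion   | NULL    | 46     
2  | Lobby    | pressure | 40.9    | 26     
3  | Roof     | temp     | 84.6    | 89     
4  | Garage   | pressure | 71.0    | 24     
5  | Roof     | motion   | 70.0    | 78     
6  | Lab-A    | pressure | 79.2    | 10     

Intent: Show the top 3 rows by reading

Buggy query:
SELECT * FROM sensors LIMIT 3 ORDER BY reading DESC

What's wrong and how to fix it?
Bug: LIMIT must come after ORDER BY

Fix: Sort with ORDER BY, then apply LIMIT

Corrected query:
SELECT * FROM sensors ORDER BY reading DESC LIMIT 3

Result:
id | location | kind     | reading | battery
---+----------+----------+---------+--------
3  | Roof     | temp     | 84.6    | 89     
6  | Lab-A    | pressure | 79.2    | 10     
4  | Garage   | pressure | 71      | 24     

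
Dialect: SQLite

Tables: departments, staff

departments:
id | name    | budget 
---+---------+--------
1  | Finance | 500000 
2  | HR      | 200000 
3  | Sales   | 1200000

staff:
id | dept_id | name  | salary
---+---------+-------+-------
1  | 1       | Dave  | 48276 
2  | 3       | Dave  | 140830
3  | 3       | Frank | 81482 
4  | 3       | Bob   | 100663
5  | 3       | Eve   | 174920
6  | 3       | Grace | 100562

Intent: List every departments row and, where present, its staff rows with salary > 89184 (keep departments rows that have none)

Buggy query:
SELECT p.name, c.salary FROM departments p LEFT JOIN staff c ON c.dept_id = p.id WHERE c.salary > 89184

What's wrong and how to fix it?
Bug: A WHERE condition on the right-hand table after LEFT JOIN drops unmatched parents

Fix: Move the right-table condition into the ON clause so unmatched parents are kept

Corrected query:
SELECT p.name, c.salary FROM departments p LEFT JOIN staff c ON c.dept_id = p.id AND c.salary > 89184

Result:
name    | salary
--------+-------
Finance | NULL  
HR      | NULL  
Sales   | 100562
Sales   | 100663
Sales   | 140830
Sales   | 174920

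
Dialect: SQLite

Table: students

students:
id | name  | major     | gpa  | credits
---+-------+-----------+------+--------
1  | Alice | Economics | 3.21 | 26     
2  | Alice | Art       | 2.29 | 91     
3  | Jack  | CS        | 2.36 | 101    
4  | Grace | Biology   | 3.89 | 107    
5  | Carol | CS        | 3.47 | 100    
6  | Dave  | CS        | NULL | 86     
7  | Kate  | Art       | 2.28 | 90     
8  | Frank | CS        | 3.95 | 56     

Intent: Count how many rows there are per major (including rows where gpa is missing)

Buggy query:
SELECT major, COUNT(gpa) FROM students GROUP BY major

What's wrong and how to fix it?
Bug: COUNT(gpa) skips NULLs, so groups with missing gpa are undercounted

Fix: Replace COUNT(gpa) with COUNT(*)

Corrected query:
SELECT major, COUNT(*) FROM students GROUP BY major

Result:
major     | COUNT(*)
----------+---------
Art       | 2       
Biology   | 1       
CS        | 4       
Economics | 1       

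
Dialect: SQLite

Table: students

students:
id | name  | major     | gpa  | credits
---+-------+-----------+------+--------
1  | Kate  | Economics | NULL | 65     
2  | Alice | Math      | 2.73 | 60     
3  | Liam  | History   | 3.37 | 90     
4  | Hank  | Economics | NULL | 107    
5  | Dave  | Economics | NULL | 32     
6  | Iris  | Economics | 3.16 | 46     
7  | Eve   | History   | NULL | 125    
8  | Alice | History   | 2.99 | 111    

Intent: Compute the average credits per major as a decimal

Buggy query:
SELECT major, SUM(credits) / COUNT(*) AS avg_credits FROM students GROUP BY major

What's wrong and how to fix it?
Bug: SUM(credits) and COUNT(*) are both integers; the division truncates the fractional part

Fix: Multiply by 1.0 (or CAST to REAL) to force floating-point division

Corrected query:
SELECT major, SUM(credits) * 1.0 / COUNT(*) AS avg_credits FROM students GROUP BY major

Result:
major     | avg_credits
----------+------------
Economics | 62.5       
History   | 108.666667 
Math      | 60         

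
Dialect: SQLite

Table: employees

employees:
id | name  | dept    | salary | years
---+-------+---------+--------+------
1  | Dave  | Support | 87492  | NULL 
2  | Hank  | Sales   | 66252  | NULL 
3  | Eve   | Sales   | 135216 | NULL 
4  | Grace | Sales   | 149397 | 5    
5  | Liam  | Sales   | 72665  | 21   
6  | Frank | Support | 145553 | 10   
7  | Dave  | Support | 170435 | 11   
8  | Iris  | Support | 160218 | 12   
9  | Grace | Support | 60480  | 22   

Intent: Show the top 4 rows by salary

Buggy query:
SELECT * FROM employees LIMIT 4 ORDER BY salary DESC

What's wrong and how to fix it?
Bug: LIMIT must come after ORDER BY

Fix: Sort with ORDER BY, then apply LIMIT

Corrected query:
SELECT * FROM employees ORDER BY salary DESC LIMIT 4

Result:
id | name  | dept    | salary | years
---+-------+---------+--------+------
7  | Dave  | Support | 170435 | 11   
8  | Iris  | Support | 160218 | 12   
4  | Grace | Sales   | 149397 | 5    
6  | Frank | Support | 145553 | 10   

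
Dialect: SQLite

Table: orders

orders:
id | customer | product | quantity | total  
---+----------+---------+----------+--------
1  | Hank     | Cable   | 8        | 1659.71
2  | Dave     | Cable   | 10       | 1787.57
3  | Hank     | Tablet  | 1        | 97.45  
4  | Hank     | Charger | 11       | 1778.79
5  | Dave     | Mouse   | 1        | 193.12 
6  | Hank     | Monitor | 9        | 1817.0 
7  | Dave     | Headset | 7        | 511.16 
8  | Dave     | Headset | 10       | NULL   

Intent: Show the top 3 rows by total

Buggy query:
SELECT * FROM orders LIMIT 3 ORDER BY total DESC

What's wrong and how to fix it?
Bug: LIMIT must come after ORDER BY

Fix: Sort with ORDER BY, then apply LIMIT

Corrected query:
SELECT * FROM orders ORDER BY total DESC LIMIT 3

Result:
id | customer | product | quantity | total  
---+----------+---------+----------+--------
6  | Hank     | Monitor | 9        | 1817   
2  | Dave     | Cable   | 10       | 1787.57
4  | Hank     | Charger | 11       | 1778.79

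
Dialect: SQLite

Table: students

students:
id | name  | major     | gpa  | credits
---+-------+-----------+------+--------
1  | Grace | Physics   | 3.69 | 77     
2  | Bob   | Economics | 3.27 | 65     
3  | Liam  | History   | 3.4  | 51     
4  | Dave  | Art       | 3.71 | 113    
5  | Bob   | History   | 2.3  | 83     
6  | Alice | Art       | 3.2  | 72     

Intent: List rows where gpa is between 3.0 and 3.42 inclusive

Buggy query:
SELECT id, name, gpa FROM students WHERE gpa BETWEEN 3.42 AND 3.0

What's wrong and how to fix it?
Bug: BETWEEN expects the lower bound first; with 3.42 AND 3.0 the range is empty

Fix: Swap the bounds so the smaller value comes first

Corrected query:
SELECT id, name, gpa FROM students WHERE gpa BETWEEN 3.0 AND 3.42

Result:
id | name  | gpa 
---+-------+-----
2  | Bob   | 3.27
3  | Liam  | 3.4 
6  | Alice | 3.2 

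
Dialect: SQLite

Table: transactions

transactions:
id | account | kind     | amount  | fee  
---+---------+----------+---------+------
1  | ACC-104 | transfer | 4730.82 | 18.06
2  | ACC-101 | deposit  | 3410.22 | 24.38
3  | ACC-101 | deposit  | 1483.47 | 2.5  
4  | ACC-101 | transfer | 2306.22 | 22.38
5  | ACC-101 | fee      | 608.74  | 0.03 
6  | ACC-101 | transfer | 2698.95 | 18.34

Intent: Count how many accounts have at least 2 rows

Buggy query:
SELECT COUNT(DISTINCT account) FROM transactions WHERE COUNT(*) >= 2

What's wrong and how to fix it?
Bug: COUNT(*) cannot appear in WHERE; the per-group count doesn't exist yet

Fix: Group first with HAVING COUNT(*) >= 2, then COUNT the resulting groups

Corrected query:
SELECT COUNT(*) FROM (SELECT account FROM transactions GROUP BY account HAVING COUNT(*) >= 2)

Result:
COUNT(*)
--------
1       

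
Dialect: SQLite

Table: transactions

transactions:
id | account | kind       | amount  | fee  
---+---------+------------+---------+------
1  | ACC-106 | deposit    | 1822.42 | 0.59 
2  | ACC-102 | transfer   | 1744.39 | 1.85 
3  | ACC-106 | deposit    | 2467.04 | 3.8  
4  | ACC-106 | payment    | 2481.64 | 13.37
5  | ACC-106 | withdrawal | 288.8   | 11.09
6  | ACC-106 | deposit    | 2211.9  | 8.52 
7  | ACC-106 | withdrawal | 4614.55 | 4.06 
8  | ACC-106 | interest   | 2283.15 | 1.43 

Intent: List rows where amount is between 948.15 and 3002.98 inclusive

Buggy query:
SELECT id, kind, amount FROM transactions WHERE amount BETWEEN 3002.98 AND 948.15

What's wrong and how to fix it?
Bug: The bounds are reversed; BETWEEN a AND b requires a <= b to match anything

Fix: Swap the bounds so the smaller value comes first

Corrected query:
SELECT id, kind, amount FROM transactions WHERE amount BETWEEN 948.15 AND 3002.98

Result:
id | kind     | amount 
---+----------+--------
1  | deposit  | 1822.42
2  | transfer | 1744.39
3  | deposit  | 2467.04
4  | payment  | 2481.64
6  | deposit  | 2211.9 
8  | interest | 2283.15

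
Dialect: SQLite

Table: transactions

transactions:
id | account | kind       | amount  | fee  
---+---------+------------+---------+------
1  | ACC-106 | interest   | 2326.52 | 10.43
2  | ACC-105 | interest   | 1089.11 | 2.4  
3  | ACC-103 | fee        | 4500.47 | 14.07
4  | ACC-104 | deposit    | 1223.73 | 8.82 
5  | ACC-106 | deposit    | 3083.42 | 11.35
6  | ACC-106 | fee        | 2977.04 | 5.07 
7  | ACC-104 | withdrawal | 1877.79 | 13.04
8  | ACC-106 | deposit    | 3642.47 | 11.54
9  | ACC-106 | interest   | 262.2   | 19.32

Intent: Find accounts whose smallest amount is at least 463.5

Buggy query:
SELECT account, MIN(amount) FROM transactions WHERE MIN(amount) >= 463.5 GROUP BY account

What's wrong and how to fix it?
Bug: MIN() in WHERE is a misuse of aggregate

Fix: Replace WHERE with HAVING after the GROUP BY

Corrected query:
SELECT account, MIN(amount) FROM transactions GROUP BY account HAVING MIN(amount) >= 463.5

Result:
account | MIN(amount)
--------+------------
ACC-103 | 4500.47    
ACC-104 | 1223.73    
ACC-105 | 1089.11    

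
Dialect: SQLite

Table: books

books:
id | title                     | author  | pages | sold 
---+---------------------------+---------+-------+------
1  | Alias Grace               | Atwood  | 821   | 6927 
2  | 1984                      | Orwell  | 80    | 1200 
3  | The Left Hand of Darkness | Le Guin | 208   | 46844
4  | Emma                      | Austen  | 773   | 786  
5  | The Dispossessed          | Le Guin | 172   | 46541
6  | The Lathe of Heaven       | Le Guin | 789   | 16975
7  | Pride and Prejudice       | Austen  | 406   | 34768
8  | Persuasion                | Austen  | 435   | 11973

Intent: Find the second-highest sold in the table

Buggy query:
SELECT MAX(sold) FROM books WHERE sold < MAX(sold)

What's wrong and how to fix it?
Bug: MAX(sold) on the right of the comparison is an aggregate-in-WHERE error

Fix: Compute the overall MAX in a subquery, then take MAX of rows below it

Corrected query:
SELECT MAX(sold) FROM books WHERE sold < (SELECT MAX(sold) FROM books)

Result:
MAX(sold)
---------
46541    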